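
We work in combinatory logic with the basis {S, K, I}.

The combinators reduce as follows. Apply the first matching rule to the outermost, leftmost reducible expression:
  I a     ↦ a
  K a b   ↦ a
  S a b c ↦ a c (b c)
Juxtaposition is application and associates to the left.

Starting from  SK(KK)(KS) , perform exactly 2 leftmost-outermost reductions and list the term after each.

  start: SK(KK)(KS)
  →1  K(KS)(KK(KS))
  →2  KS

Answer: after 2 steps: KS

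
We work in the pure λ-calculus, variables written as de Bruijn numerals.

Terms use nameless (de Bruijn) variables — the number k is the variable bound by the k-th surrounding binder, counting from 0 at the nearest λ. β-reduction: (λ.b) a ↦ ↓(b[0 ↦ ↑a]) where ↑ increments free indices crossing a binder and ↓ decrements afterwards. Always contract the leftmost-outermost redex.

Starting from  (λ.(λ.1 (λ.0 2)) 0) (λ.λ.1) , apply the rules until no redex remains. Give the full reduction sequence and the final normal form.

  start: (λ.(λ.1 (λ.0 2)) 0) (λ.λ.1)
  →1  (λ.(λ.λ.1) (λ.0 (λ.λ.1))) (λ.λ.1)
  →2  (λ.λ.1) (λ.0 (λ.λ.1))
  →3  λ.λ.0 (λ.λ.1)

Answer: normal form = λ.λ.0 (λ.λ.1)  (in 3 steps)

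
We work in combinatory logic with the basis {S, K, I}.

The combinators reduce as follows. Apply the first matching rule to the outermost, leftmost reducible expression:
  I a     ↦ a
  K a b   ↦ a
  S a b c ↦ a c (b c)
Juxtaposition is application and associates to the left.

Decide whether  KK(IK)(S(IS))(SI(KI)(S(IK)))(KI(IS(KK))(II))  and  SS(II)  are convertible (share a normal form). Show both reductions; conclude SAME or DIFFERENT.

Answer: SAME — A ⇓ SSI, B ⇓ SSI

Derivation:
Term A:
  start: KK(IK)(S(IS))(SI(KI)(S(IK)))(KI(IS(KK))(II))
  [1] K(S(IS))(SI(KI)(S(IK)))(KI(IS(KK))(II))
  [2] S(IS)(KI(IS(KK))(II))
  [3] SS(KI(IS(KK))(II))
  [4] SS(I(II))
  [5] SS(II)
  [6] SSI

Term B:
  start: SS(II)
  [1] SSI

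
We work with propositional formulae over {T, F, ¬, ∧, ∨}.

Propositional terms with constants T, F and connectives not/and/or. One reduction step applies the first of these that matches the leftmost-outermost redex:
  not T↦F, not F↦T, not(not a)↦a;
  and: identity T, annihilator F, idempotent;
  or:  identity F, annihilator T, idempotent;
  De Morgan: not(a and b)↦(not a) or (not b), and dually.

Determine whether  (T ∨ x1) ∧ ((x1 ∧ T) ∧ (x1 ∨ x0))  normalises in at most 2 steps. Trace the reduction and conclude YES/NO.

Answer: NO — after 2 steps the term is (x1 ∧ T) ∧ (x1 ∨ x0), not yet normal

Derivation:
  start: (T ∨ x1) ∧ ((x1 ∧ T) ∧ (x1 ∨ x0))
  step 1: T ∧ ((x1 ∧ T) ∧ (x1 ∨ x0))
  step 2: (x1 ∧ T) ∧ (x1 ∨ x0)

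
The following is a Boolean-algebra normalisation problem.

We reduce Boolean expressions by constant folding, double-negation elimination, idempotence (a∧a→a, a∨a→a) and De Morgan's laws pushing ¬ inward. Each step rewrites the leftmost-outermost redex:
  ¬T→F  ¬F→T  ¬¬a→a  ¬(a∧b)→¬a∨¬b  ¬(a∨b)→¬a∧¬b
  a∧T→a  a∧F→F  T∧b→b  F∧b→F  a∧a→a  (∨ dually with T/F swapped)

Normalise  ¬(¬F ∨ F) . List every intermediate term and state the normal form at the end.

Answer: normal form = F  (in 3 steps)

Working:
  start: ¬(¬F ∨ F)
  →1  ¬¬F ∧ ¬F
  →2  F ∧ ¬F
  →3  F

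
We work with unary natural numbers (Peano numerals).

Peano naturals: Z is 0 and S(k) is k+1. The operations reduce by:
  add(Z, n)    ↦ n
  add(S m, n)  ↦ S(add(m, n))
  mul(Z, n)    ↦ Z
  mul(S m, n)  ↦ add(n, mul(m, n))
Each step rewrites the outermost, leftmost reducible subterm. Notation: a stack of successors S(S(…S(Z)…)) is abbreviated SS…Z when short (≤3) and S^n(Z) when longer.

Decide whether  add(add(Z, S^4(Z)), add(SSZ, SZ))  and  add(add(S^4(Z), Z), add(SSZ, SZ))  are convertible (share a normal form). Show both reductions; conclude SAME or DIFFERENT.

Answer: SAME — A ⇓ S^7(Z), B ⇓ S^7(Z)

Reduction:
Term A:
  start: add(add(Z, S^4(Z)), add(SSZ, SZ))
  step 1: add(S^4(Z), add(SSZ, SZ))
  step 2: S(add(SSSZ, add(SSZ, SZ)))
  step 3: S(S(add(SSZ, add(SSZ, SZ))))
  step 4: S(S(S(add(SZ, add(SSZ, SZ)))))
  step 5: S(S(S(S(add(Z, add(SSZ, SZ))))))
  step 6: S(S(S(S(add(SSZ, SZ)))))
  step 7: S(S(S(S(S(add(SZ, SZ))))))
  step 8: S(S(S(S(S(S(add(Z, SZ)))))))
  step 9: S^7(Z)

Term B:
  start: add(add(S^4(Z), Z), add(SSZ, SZ))
  step 1: add(S(add(SSSZ, Z)), add(SSZ, SZ))
  step 2: S(add(add(SSSZ, Z), add(SSZ, SZ)))
  step 3: S(add(S(add(SSZ, Z)), add(SSZ, SZ)))
  step 4: S(S(add(add(SSZ, Z), add(SSZ, SZ))))
  step 5: S(S(add(S(add(SZ, Z)), add(SSZ, SZ))))
  step 6: S(S(S(add(add(SZ, Z), add(SSZ, SZ)))))
  step 7: S(S(S(add(S(add(Z, Z)), add(SSZ, SZ)))))
  step 8: S(S(S(S(add(add(Z, Z), add(SSZ, SZ))))))
  step 9: S(S(S(S(add(Z, add(SSZ, SZ))))))
  step 10: S(S(S(S(add(SSZ, SZ)))))
  step 11: S(S(S(S(S(add(SZ, SZ))))))
  step 12: S(S(S(S(S(S(add(Z, SZ)))))))
  step 13: S^7(Z)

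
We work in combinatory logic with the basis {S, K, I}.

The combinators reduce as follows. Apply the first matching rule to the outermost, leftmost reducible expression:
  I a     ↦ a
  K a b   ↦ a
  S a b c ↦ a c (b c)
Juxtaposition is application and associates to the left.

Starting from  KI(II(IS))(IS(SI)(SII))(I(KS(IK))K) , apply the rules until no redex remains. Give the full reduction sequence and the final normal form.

Answer: normal form = SK(SK(SK))  (in 21 steps)

Working:
  start: KI(II(IS))(IS(SI)(SII))(I(KS(IK))K)
  →1  I(IS(SI)(SII))(I(KS(IK))K)
  →2  IS(SI)(SII)(I(KS(IK))K)
  →3  S(SI)(SII)(I(KS(IK))K)
  →4  SI(I(KS(IK))K)(SII(I(KS(IK))K))
  →5  I(SII(I(KS(IK))K))(I(KS(IK))K(SII(I(KS(IK))K)))
  →6  SII(I(KS(IK))K)(I(KS(IK))K(SII(I(KS(IK))K)))
  →7  I(I(KS(IK))K)(I(I(KS(IK))K))(I(KS(IK))K(SII(I(KS(IK))K)))
  →8  I(KS(IK))K(I(I(KS(IK))K))(I(KS(IK))K(SII(I(KS(IK))K)))
  →9  KS(IK)K(I(I(KS(IK))K))(I(KS(IK))K(SII(I(KS(IK))K)))
  →10  SK(I(I(KS(IK))K))(I(KS(IK))K(SII(I(KS(IK))K)))
  →11  K(I(KS(IK))K(SII(I(KS(IK))K)))(I(I(KS(IK))K)(I(KS(IK))K(SII(I(KS(IK))K))))
  →12  I(KS(IK))K(SII(I(KS(IK))K))
  →13  KS(IK)K(SII(I(KS(IK))K))
  →14  SK(SII(I(KS(IK))K))
  →15  SK(I(I(KS(IK))K)(I(I(KS(IK))K)))
  →16  SK(I(KS(IK))K(I(I(KS(IK))K)))
  →17  SK(KS(IK)K(I(I(KS(IK))K)))
  →18  SK(SK(I(I(KS(IK))K)))
  →19  SK(SK(I(KS(IK))K))
  →20  SK(SK(KS(IK)K))
  →21  SK(SK(SK))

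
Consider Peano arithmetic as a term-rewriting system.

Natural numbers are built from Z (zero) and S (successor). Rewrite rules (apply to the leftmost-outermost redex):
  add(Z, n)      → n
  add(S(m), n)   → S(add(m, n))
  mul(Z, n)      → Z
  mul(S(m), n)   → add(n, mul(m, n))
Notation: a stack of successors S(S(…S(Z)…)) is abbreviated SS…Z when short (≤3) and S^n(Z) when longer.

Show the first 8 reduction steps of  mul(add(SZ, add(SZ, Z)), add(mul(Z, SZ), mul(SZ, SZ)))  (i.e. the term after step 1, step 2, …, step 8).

Answer: after 8 steps: S(add(mul(Z, SZ), mul(add(Z, add(SZ, Z)), add(mul(Z, SZ), mul(SZ, SZ)))))

Reduction:
  start: mul(add(SZ, add(SZ, Z)), add(mul(Z, SZ), mul(SZ, SZ)))
  →1  mul(S(add(Z, add(SZ, Z))), add(mul(Z, SZ), mul(SZ, SZ)))
  →2  add(add(mul(Z, SZ), mul(SZ, SZ)), mul(add(Z, add(SZ, Z)), add(mul(Z, SZ), mul(SZ, SZ))))
  →3  add(add(Z, mul(SZ, SZ)), mul(add(Z, add(SZ, Z)), add(mul(Z, SZ), mul(SZ, SZ))))
  →4  add(mul(SZ, SZ), mul(add(Z, add(SZ, Z)), add(mul(Z, SZ), mul(SZ, SZ))))
  →5  add(add(SZ, mul(Z, SZ)), mul(add(Z, add(SZ, Z)), add(mul(Z, SZ), mul(SZ, SZ))))
  →6  add(S(add(Z, mul(Z, SZ))), mul(add(Z, add(SZ, Z)), add(mul(Z, SZ), mul(SZ, SZ))))
  →7  S(add(add(Z, mul(Z, SZ)), mul(add(Z, add(SZ, Z)), add(mul(Z, SZ), mul(SZ, SZ)))))
  →8  S(add(mul(Z, SZ), mul(add(Z, add(SZ, Z)), add(mul(Z, SZ), mul(SZ, SZ)))))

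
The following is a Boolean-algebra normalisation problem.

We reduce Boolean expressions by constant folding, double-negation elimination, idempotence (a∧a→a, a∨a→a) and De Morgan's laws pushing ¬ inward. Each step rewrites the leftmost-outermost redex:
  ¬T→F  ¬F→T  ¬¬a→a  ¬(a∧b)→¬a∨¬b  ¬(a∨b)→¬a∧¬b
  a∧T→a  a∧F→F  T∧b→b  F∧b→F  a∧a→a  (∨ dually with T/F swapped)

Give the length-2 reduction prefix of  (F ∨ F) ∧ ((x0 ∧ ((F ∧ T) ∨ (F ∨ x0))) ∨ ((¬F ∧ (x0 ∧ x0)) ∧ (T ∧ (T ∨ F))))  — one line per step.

  start: (F ∨ F) ∧ ((x0 ∧ ((F ∧ T) ∨ (F ∨ x0))) ∨ ((¬F ∧ (x0 ∧ x0)) ∧ (T ∧ (T ∨ F))))
  [1] F ∧ ((x0 ∧ ((F ∧ T) ∨ (F ∨ x0))) ∨ ((¬F ∧ (x0 ∧ x0)) ∧ (T ∧ (T ∨ F))))
  [2] F

Answer: after 2 steps: F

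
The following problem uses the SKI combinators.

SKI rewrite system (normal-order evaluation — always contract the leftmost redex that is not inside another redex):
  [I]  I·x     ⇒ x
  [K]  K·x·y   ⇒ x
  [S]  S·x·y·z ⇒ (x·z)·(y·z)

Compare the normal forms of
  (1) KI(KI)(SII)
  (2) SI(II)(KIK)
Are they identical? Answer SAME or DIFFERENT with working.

Term A:
  start: KI(KI)(SII)
  [1] I(SII)
  [2] SII

Term B:
  start: SI(II)(KIK)
  [1] I(KIK)(II(KIK))
  [2] KIK(II(KIK))
  [3] I(II(KIK))
  [4] II(KIK)
  [5] I(KIK)
  [6] KIK
  [7] I

Answer: DIFFERENT — A ⇓ SII, B ⇓ I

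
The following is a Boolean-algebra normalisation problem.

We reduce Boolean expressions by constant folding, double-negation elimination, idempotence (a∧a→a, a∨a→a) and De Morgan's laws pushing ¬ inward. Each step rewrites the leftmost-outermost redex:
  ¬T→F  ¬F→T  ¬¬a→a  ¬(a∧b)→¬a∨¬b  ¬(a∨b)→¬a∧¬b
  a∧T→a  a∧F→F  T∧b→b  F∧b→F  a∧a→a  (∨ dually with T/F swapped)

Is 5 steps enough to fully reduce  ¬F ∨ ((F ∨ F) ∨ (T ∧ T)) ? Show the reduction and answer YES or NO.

  start: ¬F ∨ ((F ∨ F) ∨ (T ∧ T))
  [1] T ∨ ((F ∨ F) ∨ (T ∧ T))
  [2] T

Answer: YES — reaches normal form T in 2 ≤ 5 steps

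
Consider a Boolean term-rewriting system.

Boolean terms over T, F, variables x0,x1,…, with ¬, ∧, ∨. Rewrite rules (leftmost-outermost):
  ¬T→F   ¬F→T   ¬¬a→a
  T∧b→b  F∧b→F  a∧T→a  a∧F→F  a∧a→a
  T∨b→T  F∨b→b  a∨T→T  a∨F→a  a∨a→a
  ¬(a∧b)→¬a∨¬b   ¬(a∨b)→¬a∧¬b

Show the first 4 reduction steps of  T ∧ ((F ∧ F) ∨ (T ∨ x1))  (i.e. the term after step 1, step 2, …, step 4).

Answer: after 4 steps: T

Derivation:
  start: T ∧ ((F ∧ F) ∨ (T ∨ x1))
  step 1: (F ∧ F) ∨ (T ∨ x1)
  step 2: F ∨ (T ∨ x1)
  step 3: T ∨ x1
  step 4: T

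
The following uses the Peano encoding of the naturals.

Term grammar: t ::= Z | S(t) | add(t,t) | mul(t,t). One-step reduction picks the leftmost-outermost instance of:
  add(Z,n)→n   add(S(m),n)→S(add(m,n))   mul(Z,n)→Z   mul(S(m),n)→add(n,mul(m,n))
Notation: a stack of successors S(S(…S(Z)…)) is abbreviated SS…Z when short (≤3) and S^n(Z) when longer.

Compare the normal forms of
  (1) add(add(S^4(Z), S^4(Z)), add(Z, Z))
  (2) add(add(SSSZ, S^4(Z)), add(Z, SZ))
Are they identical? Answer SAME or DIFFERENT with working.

Answer: SAME — A ⇓ S^8(Z), B ⇓ S^8(Z)

Working:
Term A:
  start: add(add(S^4(Z), S^4(Z)), add(Z, Z))
  step 1: add(S(add(SSSZ, S^4(Z))), add(Z, Z))
  step 2: S(add(add(SSSZ, S^4(Z)), add(Z, Z)))
  step 3: S(add(S(add(SSZ, S^4(Z))), add(Z, Z)))
  step 4: S(S(add(add(SSZ, S^4(Z)), add(Z, Z))))
  step 5: S(S(add(S(add(SZ, S^4(Z))), add(Z, Z))))
  step 6: S(S(S(add(add(SZ, S^4(Z)), add(Z, Z)))))
  step 7: S(S(S(add(S(add(Z, S^4(Z))), add(Z, Z)))))
  step 8: S(S(S(S(add(add(Z, S^4(Z)), add(Z, Z))))))
  step 9: S(S(S(S(add(S^4(Z), add(Z, Z))))))
  step 10: S(S(S(S(S(add(SSSZ, add(Z, Z)))))))
  step 11: S(S(S(S(S(S(add(SSZ, add(Z, Z))))))))
  step 12: S(S(S(S(S(S(S(add(SZ, add(Z, Z)))))))))
  step 13: S(S(S(S(S(S(S(S(add(Z, add(Z, Z))))))))))
  step 14: S(S(S(S(S(S(S(S(add(Z, Z)))))))))
  step 15: S^8(Z)

Term B:
  start: add(add(SSSZ, S^4(Z)), add(Z, SZ))
  step 1: add(S(add(SSZ, S^4(Z))), add(Z, SZ))
  step 2: S(add(add(SSZ, S^4(Z)), add(Z, SZ)))
  step 3: S(add(S(add(SZ, S^4(Z))), add(Z, SZ)))
  step 4: S(S(add(add(SZ, S^4(Z)), add(Z, SZ))))
  step 5: S(S(add(S(add(Z, S^4(Z))), add(Z, SZ))))
  step 6: S(S(S(add(add(Z, S^4(Z)), add(Z, SZ)))))
  step 7: S(S(S(add(S^4(Z), add(Z, SZ)))))
  step 8: S(S(S(S(add(SSSZ, add(Z, SZ))))))
  step 9: S(S(S(S(S(add(SSZ, add(Z, SZ)))))))
  step 10: S(S(S(S(S(S(add(SZ, add(Z, SZ))))))))
  step 11: S(S(S(S(S(S(S(add(Z, add(Z, SZ)))))))))
  step 12: S(S(S(S(S(S(S(add(Z, SZ))))))))
  step 13: S^8(Z)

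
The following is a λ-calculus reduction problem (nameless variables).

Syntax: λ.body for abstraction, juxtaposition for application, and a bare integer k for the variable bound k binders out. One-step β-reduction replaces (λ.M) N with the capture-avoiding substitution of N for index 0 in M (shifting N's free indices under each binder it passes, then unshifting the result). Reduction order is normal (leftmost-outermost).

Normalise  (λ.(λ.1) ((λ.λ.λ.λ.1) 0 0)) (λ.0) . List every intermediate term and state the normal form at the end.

Answer: normal form = λ.0  (in 2 steps)

Working:
  start: (λ.(λ.1) ((λ.λ.λ.λ.1) 0 0)) (λ.0)
  step 1: (λ.λ.0) ((λ.λ.λ.λ.1) (λ.0) (λ.0))
  step 2: λ.0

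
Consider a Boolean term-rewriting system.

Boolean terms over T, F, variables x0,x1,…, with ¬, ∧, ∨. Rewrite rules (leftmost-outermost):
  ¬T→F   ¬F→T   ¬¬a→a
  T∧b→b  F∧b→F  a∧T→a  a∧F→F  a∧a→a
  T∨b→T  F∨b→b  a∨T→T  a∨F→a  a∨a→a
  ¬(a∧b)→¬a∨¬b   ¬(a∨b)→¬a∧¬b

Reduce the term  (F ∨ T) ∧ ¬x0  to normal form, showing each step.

Answer: normal form = ¬x0  (in 2 steps)

Reduction:
  start: (F ∨ T) ∧ ¬x0
  [1] T ∧ ¬x0
  [2] ¬x0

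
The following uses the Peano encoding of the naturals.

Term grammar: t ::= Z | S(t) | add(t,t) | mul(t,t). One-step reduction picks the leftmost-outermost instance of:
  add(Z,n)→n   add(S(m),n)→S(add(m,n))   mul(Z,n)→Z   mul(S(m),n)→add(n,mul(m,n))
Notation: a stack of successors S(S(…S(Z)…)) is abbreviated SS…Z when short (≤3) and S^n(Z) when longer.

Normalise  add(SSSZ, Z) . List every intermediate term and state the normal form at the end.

  start: add(SSSZ, Z)
  step 1: S(add(SSZ, Z))
  step 2: S(S(add(SZ, Z)))
  step 3: S(S(S(add(Z, Z))))
  step 4: SSSZ

Answer: normal form = SSSZ  (in 4 steps)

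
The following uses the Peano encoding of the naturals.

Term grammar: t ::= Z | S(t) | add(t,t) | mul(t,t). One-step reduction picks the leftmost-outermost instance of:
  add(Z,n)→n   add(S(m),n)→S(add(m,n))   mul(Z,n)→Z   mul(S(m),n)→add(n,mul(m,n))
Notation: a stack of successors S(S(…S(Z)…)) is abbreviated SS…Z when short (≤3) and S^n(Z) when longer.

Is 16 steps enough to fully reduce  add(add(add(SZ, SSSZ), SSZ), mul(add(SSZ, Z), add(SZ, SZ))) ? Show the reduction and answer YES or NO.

Answer: NO — after 16 steps the term is S(S(S(S(S(S(add(add(SZ, SZ), mul(add(SZ, Z), add(SZ, SZ))))))))), not yet normal

Working:
  start: add(add(add(SZ, SSSZ), SSZ), mul(add(SSZ, Z), add(SZ, SZ)))
  [1] add(add(S(add(Z, SSSZ)), SSZ), mul(add(SSZ, Z), add(SZ, SZ)))
  [2] add(S(add(add(Z, SSSZ), SSZ)), mul(add(SSZ, Z), add(SZ, SZ)))
  [3] S(add(add(add(Z, SSSZ), SSZ), mul(add(SSZ, Z), add(SZ, SZ))))
  [4] S(add(add(SSSZ, SSZ), mul(add(SSZ, Z), add(SZ, SZ))))
  [5] S(add(S(add(SSZ, SSZ)), mul(add(SSZ, Z), add(SZ, SZ))))
  [6] S(S(add(add(SSZ, SSZ), mul(add(SSZ, Z), add(SZ, SZ)))))
  [7] S(S(add(S(add(SZ, SSZ)), mul(add(SSZ, Z), add(SZ, SZ)))))
  [8] S(S(S(add(add(SZ, SSZ), mul(add(SSZ, Z), add(SZ, SZ))))))
  [9] S(S(S(add(S(add(Z, SSZ)), mul(add(SSZ, Z), add(SZ, SZ))))))
  [10] S(S(S(S(add(add(Z, SSZ), mul(add(SSZ, Z), add(SZ, SZ)))))))
  [11] S(S(S(S(add(SSZ, mul(add(SSZ, Z), add(SZ, SZ)))))))
  [12] S(S(S(S(S(add(SZ, mul(add(SSZ, Z), add(SZ, SZ))))))))
  [13] S(S(S(S(S(S(add(Z, mul(add(SSZ, Z), add(SZ, SZ)))))))))
  [14] S(S(S(S(S(S(mul(add(SSZ, Z), add(SZ, SZ))))))))
  [15] S(S(S(S(S(S(mul(S(add(SZ, Z)), add(SZ, SZ))))))))
  [16] S(S(S(S(S(S(add(add(SZ, SZ), mul(add(SZ, Z), add(SZ, SZ)))))))))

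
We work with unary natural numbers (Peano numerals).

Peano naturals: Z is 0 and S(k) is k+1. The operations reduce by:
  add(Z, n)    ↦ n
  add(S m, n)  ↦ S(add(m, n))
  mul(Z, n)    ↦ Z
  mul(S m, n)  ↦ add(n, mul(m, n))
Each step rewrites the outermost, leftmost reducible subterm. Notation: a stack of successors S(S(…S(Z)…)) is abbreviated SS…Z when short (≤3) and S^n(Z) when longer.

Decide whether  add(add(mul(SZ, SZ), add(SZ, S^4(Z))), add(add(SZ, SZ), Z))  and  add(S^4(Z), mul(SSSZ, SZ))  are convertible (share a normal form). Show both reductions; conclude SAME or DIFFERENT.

Answer: DIFFERENT — A ⇓ S^8(Z), B ⇓ S^7(Z)

Derivation:
Term A:
  start: add(add(mul(SZ, SZ), add(SZ, S^4(Z))), add(add(SZ, SZ), Z))
  [1] add(add(add(SZ, mul(Z, SZ)), add(SZ, S^4(Z))), add(add(SZ, SZ), Z))
  [2] add(add(S(add(Z, mul(Z, SZ))), add(SZ, S^4(Z))), add(add(SZ, SZ), Z))
  [3] add(S(add(add(Z, mul(Z, SZ)), add(SZ, S^4(Z)))), add(add(SZ, SZ), Z))
  [4] S(add(add(add(Z, mul(Z, SZ)), add(SZ, S^4(Z))), add(add(SZ, SZ), Z)))
  [5] S(add(add(mul(Z, SZ), add(SZ, S^4(Z))), add(add(SZ, SZ), Z)))
  [6] S(add(add(Z, add(SZ, S^4(Z))), add(add(SZ, SZ), Z)))
  [7] S(add(add(SZ, S^4(Z)), add(add(SZ, SZ), Z)))
  [8] S(add(S(add(Z, S^4(Z))), add(add(SZ, SZ), Z)))
  [9] S(S(add(add(Z, S^4(Z)), add(add(SZ, SZ), Z))))
  [10] S(S(add(S^4(Z), add(add(SZ, SZ), Z))))
  [11] S(S(S(add(SSSZ, add(add(SZ, SZ), Z)))))
  [12] S(S(S(S(add(SSZ, add(add(SZ, SZ), Z))))))
  [13] S(S(S(S(S(add(SZ, add(add(SZ, SZ), Z)))))))
  [14] S(S(S(S(S(S(add(Z, add(add(SZ, SZ), Z))))))))
  [15] S(S(S(S(S(S(add(add(SZ, SZ), Z)))))))
  [16] S(S(S(S(S(S(add(S(add(Z, SZ)), Z)))))))
  [17] S(S(S(S(S(S(S(add(add(Z, SZ), Z))))))))
  [18] S(S(S(S(S(S(S(add(SZ, Z))))))))
  [19] S(S(S(S(S(S(S(S(add(Z, Z)))))))))
  [20] S^8(Z)

Term B:
  start: add(S^4(Z), mul(SSSZ, SZ))
  [1] S(add(SSSZ, mul(SSSZ, SZ)))
  [2] S(S(add(SSZ, mul(SSSZ, SZ))))
  [3] S(S(S(add(SZ, mul(SSSZ, SZ)))))
  [4] S(S(S(S(add(Z, mul(SSSZ, SZ))))))
  [5] S(S(S(S(mul(SSSZ, SZ)))))
  [6] S(S(S(S(add(SZ, mul(SSZ, SZ))))))
  [7] S(S(S(S(S(add(Z, mul(SSZ, SZ)))))))
  [8] S(S(S(S(S(mul(SSZ, SZ))))))
  [9] S(S(S(S(S(add(SZ, mul(SZ, SZ)))))))
  [10] S(S(S(S(S(S(add(Z, mul(SZ, SZ))))))))
  [11] S(S(S(S(S(S(mul(SZ, SZ)))))))
  [12] S(S(S(S(S(S(add(SZ, mul(Z, SZ))))))))
  [13] S(S(S(S(S(S(S(add(Z, mul(Z, SZ)))))))))
  [14] S(S(S(S(S(S(S(mul(Z, SZ))))))))
  [15] S^7(Z)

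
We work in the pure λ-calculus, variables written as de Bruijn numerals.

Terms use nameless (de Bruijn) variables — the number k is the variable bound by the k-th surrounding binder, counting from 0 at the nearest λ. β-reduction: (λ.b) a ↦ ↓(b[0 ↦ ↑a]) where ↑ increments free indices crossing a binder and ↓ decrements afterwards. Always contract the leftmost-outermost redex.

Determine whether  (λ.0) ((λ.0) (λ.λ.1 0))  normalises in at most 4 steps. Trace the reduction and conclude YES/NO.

Answer: YES — reaches normal form λ.λ.1 0 in 2 ≤ 4 steps

Derivation:
  start: (λ.0) ((λ.0) (λ.λ.1 0))
  →1  (λ.0) (λ.λ.1 0)
  →2  λ.λ.1 0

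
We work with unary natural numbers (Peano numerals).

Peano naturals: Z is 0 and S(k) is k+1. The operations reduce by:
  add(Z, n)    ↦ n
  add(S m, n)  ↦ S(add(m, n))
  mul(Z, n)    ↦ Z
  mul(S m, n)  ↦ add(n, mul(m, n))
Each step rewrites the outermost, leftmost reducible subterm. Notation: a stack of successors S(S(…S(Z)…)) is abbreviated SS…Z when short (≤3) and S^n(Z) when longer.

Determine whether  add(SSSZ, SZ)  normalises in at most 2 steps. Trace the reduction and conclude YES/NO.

Answer: NO — after 2 steps the term is S(S(add(SZ, SZ))), not yet normal

Reduction:
  start: add(SSSZ, SZ)
  step 1: S(add(SSZ, SZ))
  step 2: S(S(add(SZ, SZ)))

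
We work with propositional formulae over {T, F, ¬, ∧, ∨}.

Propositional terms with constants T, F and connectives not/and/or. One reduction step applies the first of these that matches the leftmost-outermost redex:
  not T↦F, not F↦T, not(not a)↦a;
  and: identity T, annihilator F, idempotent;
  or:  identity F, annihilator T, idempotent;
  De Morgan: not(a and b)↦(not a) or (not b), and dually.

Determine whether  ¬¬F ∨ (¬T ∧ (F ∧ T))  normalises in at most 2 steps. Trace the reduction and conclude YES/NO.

Answer: NO — after 2 steps the term is ¬T ∧ (F ∧ T), not yet normal

Reduction:
  start: ¬¬F ∨ (¬T ∧ (F ∧ T))
  →1  F ∨ (¬T ∧ (F ∧ T))
  →2  ¬T ∧ (F ∧ T)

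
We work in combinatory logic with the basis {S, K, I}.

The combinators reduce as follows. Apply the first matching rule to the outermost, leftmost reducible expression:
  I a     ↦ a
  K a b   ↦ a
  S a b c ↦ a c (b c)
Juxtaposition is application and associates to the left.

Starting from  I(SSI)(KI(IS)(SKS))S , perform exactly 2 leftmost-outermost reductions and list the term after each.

  start: I(SSI)(KI(IS)(SKS))S
  step 1: SSI(KI(IS)(SKS))S
  step 2: S(KI(IS)(SKS))(I(KI(IS)(SKS)))S

Answer: after 2 steps: S(KI(IS)(SKS))(I(KI(IS)(SKS)))S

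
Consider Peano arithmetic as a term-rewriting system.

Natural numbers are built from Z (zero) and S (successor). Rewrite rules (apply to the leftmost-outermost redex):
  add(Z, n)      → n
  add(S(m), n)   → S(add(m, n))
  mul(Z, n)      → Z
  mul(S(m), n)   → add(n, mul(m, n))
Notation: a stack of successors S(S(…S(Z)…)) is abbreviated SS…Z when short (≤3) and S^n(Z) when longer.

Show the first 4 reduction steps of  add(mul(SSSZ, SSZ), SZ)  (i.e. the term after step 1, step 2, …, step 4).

  start: add(mul(SSSZ, SSZ), SZ)
  step 1: add(add(SSZ, mul(SSZ, SSZ)), SZ)
  step 2: add(S(add(SZ, mul(SSZ, SSZ))), SZ)
  step 3: S(add(add(SZ, mul(SSZ, SSZ)), SZ))
  step 4: S(add(S(add(Z, mul(SSZ, SSZ))), SZ))

Answer: after 4 steps: S(add(S(add(Z, mul(SSZ, SSZ))), SZ))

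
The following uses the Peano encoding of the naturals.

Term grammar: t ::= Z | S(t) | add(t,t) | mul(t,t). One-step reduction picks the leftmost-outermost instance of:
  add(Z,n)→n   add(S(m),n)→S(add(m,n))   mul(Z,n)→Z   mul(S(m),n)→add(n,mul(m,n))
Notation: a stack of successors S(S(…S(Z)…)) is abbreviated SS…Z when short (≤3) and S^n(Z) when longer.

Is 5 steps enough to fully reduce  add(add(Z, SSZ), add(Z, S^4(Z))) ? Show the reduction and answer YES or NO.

Answer: YES — reaches normal form S^6(Z) in 5 ≤ 5 steps

Derivation:
  start: add(add(Z, SSZ), add(Z, S^4(Z)))
  →1  add(SSZ, add(Z, S^4(Z)))
  →2  S(add(SZ, add(Z, S^4(Z))))
  →3  S(S(add(Z, add(Z, S^4(Z)))))
  →4  S(S(add(Z, S^4(Z))))
  →5  S^6(Z)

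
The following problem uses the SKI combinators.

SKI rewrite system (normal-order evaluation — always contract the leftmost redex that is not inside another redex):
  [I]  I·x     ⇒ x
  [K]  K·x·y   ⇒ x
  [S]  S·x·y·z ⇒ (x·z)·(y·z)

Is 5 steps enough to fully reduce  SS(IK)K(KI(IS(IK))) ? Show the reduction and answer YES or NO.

Answer: YES — reaches normal form I in 4 ≤ 5 steps

Reduction:
  start: SS(IK)K(KI(IS(IK)))
  step 1: SK(IKK)(KI(IS(IK)))
  step 2: K(KI(IS(IK)))(IKK(KI(IS(IK))))
  step 3: KI(IS(IK))
  step 4: I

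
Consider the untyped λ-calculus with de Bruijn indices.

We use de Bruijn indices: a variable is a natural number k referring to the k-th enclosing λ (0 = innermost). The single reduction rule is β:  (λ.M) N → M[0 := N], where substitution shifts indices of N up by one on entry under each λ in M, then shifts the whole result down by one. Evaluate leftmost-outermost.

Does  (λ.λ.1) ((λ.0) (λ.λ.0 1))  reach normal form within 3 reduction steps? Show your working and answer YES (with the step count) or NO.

  start: (λ.λ.1) ((λ.0) (λ.λ.0 1))
  →1  λ.(λ.0) (λ.λ.0 1)
  →2  λ.λ.λ.0 1

Answer: YES — reaches normal form λ.λ.λ.0 1 in 2 ≤ 3 steps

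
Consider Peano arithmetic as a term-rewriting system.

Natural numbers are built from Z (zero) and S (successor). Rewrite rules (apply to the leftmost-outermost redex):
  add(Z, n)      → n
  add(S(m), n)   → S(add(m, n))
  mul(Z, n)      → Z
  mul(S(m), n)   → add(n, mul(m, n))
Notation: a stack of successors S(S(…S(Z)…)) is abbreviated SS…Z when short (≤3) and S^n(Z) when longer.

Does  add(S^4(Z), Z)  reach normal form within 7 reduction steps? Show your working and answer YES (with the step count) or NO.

Answer: YES — reaches normal form S^4(Z) in 5 ≤ 7 steps

Reduction:
  start: add(S^4(Z), Z)
  [1] S(add(SSSZ, Z))
  [2] S(S(add(SSZ, Z)))
  [3] S(S(S(add(SZ, Z))))
  [4] S(S(S(S(add(Z, Z)))))
  [5] S^4(Z)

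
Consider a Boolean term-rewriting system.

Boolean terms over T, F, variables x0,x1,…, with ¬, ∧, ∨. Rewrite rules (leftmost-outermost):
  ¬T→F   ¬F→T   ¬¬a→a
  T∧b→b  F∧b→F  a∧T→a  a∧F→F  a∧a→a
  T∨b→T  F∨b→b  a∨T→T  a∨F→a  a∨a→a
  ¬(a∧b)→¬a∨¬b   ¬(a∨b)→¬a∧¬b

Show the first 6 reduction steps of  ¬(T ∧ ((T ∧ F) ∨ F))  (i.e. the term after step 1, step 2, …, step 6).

  start: ¬(T ∧ ((T ∧ F) ∨ F))
  →1  ¬T ∨ ¬((T ∧ F) ∨ F)
  →2  F ∨ ¬((T ∧ F) ∨ F)
  →3  ¬((T ∧ F) ∨ F)
  →4  ¬(T ∧ F) ∧ ¬F
  →5  (¬T ∨ ¬F) ∧ ¬F
  →6  (F ∨ ¬F) ∧ ¬F

Answer: after 6 steps: (F ∨ ¬F) ∧ ¬F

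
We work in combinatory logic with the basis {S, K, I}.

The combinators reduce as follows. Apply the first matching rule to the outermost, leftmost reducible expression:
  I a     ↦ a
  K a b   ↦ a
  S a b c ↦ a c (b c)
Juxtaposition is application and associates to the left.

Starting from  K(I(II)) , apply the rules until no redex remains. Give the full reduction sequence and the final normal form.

  start: K(I(II))
  →1  K(II)
  →2  KI

Answer: normal form = KI  (in 2 steps)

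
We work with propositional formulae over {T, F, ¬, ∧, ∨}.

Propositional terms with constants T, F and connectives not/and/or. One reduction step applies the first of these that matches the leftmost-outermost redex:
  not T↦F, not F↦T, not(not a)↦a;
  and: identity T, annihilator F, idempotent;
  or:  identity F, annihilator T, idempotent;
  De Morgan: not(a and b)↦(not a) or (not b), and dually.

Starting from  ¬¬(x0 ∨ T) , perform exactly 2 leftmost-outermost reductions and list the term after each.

Answer: after 2 steps: T

Working:
  start: ¬¬(x0 ∨ T)
  [1] x0 ∨ T
  [2] T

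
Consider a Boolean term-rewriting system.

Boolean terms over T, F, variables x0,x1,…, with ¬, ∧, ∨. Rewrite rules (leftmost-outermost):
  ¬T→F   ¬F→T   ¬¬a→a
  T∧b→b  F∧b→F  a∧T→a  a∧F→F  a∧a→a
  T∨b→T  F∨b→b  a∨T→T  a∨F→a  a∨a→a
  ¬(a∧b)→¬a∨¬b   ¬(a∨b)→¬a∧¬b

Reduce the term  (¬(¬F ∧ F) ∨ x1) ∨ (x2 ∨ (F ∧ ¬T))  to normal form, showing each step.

Answer: normal form = T  (in 6 steps)

Reduction:
  start: (¬(¬F ∧ F) ∨ x1) ∨ (x2 ∨ (F ∧ ¬T))
  [1] ((¬¬F ∨ ¬F) ∨ x1) ∨ (x2 ∨ (F ∧ ¬T))
  [2] ((F ∨ ¬F) ∨ x1) ∨ (x2 ∨ (F ∧ ¬T))
  [3] (¬F ∨ x1) ∨ (x2 ∨ (F ∧ ¬T))
  [4] (T ∨ x1) ∨ (x2 ∨ (F ∧ ¬T))
  [5] T ∨ (x2 ∨ (F ∧ ¬T))
  [6] T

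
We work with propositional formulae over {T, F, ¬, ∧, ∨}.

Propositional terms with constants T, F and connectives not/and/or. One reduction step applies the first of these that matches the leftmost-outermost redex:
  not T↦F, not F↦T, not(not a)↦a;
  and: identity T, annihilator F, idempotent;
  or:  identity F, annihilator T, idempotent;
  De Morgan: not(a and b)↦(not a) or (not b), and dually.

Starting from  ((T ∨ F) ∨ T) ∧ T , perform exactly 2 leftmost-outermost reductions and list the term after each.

  start: ((T ∨ F) ∨ T) ∧ T
  step 1: (T ∨ F) ∨ T
  step 2: T

Answer: after 2 steps: T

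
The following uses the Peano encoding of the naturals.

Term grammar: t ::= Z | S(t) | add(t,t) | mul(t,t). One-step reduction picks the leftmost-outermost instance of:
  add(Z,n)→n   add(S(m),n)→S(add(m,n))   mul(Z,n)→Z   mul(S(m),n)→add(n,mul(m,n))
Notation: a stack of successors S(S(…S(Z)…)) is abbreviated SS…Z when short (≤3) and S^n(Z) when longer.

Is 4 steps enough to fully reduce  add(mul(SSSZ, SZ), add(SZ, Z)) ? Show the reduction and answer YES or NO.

Answer: NO — after 4 steps the term is S(add(mul(SSZ, SZ), add(SZ, Z))), not yet normal

Working:
  start: add(mul(SSSZ, SZ), add(SZ, Z))
  step 1: add(add(SZ, mul(SSZ, SZ)), add(SZ, Z))
  step 2: add(S(add(Z, mul(SSZ, SZ))), add(SZ, Z))
  step 3: S(add(add(Z, mul(SSZ, SZ)), add(SZ, Z)))
  step 4: S(add(mul(SSZ, SZ), add(SZ, Z)))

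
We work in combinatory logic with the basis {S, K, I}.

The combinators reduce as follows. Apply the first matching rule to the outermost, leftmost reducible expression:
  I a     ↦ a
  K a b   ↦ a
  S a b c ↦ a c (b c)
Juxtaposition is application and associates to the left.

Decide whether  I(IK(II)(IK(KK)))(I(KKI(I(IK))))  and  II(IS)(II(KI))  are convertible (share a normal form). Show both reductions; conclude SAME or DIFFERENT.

Term A:
  start: I(IK(II)(IK(KK)))(I(KKI(I(IK))))
  →1  IK(II)(IK(KK))(I(KKI(I(IK))))
  →2  K(II)(IK(KK))(I(KKI(I(IK))))
  →3  II(I(KKI(I(IK))))
  →4  I(I(KKI(I(IK))))
  →5  I(KKI(I(IK)))
  →6  KKI(I(IK))
  →7  K(I(IK))
  →8  K(IK)
  →9  KK

Term B:
  start: II(IS)(II(KI))
  →1  I(IS)(II(KI))
  →2  IS(II(KI))
  →3  S(II(KI))
  →4  S(I(KI))
  →5  S(KI)

Answer: DIFFERENT — A ⇓ KK, B ⇓ S(KI)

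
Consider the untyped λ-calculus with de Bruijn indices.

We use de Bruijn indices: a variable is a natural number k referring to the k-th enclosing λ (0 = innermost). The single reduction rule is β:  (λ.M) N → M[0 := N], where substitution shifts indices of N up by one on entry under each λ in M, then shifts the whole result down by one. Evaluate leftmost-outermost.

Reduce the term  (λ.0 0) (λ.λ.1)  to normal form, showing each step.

  start: (λ.0 0) (λ.λ.1)
  →1  (λ.λ.1) (λ.λ.1)
  →2  λ.λ.λ.1

Answer: normal form = λ.λ.λ.1  (in 2 steps)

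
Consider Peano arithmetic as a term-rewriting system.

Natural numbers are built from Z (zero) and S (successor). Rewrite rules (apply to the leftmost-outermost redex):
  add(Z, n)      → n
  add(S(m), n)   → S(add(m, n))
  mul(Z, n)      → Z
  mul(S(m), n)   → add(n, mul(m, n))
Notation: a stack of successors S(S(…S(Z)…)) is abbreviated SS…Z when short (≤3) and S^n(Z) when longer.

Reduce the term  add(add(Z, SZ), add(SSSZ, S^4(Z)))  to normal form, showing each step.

Answer: normal form = S^8(Z)  (in 7 steps)

Reduction:
  start: add(add(Z, SZ), add(SSSZ, S^4(Z)))
  step 1: add(SZ, add(SSSZ, S^4(Z)))
  step 2: S(add(Z, add(SSSZ, S^4(Z))))
  step 3: S(add(SSSZ, S^4(Z)))
  step 4: S(S(add(SSZ, S^4(Z))))
  step 5: S(S(S(add(SZ, S^4(Z)))))
  step 6: S(S(S(S(add(Z, S^4(Z))))))
  step 7: S^8(Z)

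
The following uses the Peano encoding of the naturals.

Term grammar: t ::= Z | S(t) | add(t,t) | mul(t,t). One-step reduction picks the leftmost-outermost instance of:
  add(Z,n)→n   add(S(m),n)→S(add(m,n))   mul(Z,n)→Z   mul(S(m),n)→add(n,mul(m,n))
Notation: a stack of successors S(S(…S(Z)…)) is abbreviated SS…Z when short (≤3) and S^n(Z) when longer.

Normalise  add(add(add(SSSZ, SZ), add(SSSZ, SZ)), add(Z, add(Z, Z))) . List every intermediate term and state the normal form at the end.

  start: add(add(add(SSSZ, SZ), add(SSSZ, SZ)), add(Z, add(Z, Z)))
  step 1: add(add(S(add(SSZ, SZ)), add(SSSZ, SZ)), add(Z, add(Z, Z)))
  step 2: add(S(add(add(SSZ, SZ), add(SSSZ, SZ))), add(Z, add(Z, Z)))
  step 3: S(add(add(add(SSZ, SZ), add(SSSZ, SZ)), add(Z, add(Z, Z))))
  step 4: S(add(add(S(add(SZ, SZ)), add(SSSZ, SZ)), add(Z, add(Z, Z))))
  step 5: S(add(S(add(add(SZ, SZ), add(SSSZ, SZ))), add(Z, add(Z, Z))))
  step 6: S(S(add(add(add(SZ, SZ), add(SSSZ, SZ)), add(Z, add(Z, Z)))))
  step 7: S(S(add(add(S(add(Z, SZ)), add(SSSZ, SZ)), add(Z, add(Z, Z)))))
  step 8: S(S(add(S(add(add(Z, SZ), add(SSSZ, SZ))), add(Z, add(Z, Z)))))
  step 9: S(S(S(add(add(add(Z, SZ), add(SSSZ, SZ)), add(Z, add(Z, Z))))))
  step 10: S(S(S(add(add(SZ, add(SSSZ, SZ)), add(Z, add(Z, Z))))))
  step 11: S(S(S(add(S(add(Z, add(SSSZ, SZ))), add(Z, add(Z, Z))))))
  step 12: S(S(S(S(add(add(Z, add(SSSZ, SZ)), add(Z, add(Z, Z)))))))
  step 13: S(S(S(S(add(add(SSSZ, SZ), add(Z, add(Z, Z)))))))
  step 14: S(S(S(S(add(S(add(SSZ, SZ)), add(Z, add(Z, Z)))))))
  step 15: S(S(S(S(S(add(add(SSZ, SZ), add(Z, add(Z, Z))))))))
  step 16: S(S(S(S(S(add(S(add(SZ, SZ)), add(Z, add(Z, Z))))))))
  step 17: S(S(S(S(S(S(add(add(SZ, SZ), add(Z, add(Z, Z)))))))))
  step 18: S(S(S(S(S(S(add(S(add(Z, SZ)), add(Z, add(Z, Z)))))))))
  step 19: S(S(S(S(S(S(S(add(add(Z, SZ), add(Z, add(Z, Z))))))))))
  step 20: S(S(S(S(S(S(S(add(SZ, add(Z, add(Z, Z))))))))))
  step 21: S(S(S(S(S(S(S(S(add(Z, add(Z, add(Z, Z)))))))))))
  step 22: S(S(S(S(S(S(S(S(add(Z, add(Z, Z))))))))))
  step 23: S(S(S(S(S(S(S(S(add(Z, Z)))))))))
  step 24: S^8(Z)

Answer: normal form = S^8(Z)  (in 24 steps)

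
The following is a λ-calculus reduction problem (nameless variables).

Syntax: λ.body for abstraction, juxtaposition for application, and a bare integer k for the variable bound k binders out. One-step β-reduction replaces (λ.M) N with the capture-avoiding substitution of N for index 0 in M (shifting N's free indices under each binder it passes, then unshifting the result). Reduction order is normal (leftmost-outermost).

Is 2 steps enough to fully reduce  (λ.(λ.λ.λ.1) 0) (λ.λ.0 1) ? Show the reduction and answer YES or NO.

Answer: YES — reaches normal form λ.λ.1 in 2 ≤ 2 steps

Working:
  start: (λ.(λ.λ.λ.1) 0) (λ.λ.0 1)
  [1] (λ.λ.λ.1) (λ.λ.0 1)
  [2] λ.λ.1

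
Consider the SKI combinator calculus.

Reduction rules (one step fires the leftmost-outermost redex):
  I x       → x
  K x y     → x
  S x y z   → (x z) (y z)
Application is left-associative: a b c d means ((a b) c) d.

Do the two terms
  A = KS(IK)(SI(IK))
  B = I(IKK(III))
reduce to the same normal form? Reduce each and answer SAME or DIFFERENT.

Answer: DIFFERENT — A ⇓ S(SIK), B ⇓ K

Working:
Term A:
  start: KS(IK)(SI(IK))
  step 1: S(SI(IK))
  step 2: S(SIK)

Term B:
  start: I(IKK(III))
  step 1: IKK(III)
  step 2: KK(III)
  step 3: K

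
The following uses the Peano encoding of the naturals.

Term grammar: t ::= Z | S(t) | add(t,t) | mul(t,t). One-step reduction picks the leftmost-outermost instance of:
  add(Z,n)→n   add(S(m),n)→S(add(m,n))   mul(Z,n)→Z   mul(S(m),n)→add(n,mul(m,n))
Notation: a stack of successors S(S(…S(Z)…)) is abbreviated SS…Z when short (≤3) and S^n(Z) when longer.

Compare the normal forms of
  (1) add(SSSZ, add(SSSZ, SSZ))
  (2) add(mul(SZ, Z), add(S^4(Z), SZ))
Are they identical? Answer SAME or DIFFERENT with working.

Answer: DIFFERENT — A ⇓ S^8(Z), B ⇓ S^5(Z)

Reduction:
Term A:
  start: add(SSSZ, add(SSSZ, SSZ))
  [1] S(add(SSZ, add(SSSZ, SSZ)))
  [2] S(S(add(SZ, add(SSSZ, SSZ))))
  [3] S(S(S(add(Z, add(SSSZ, SSZ)))))
  [4] S(S(S(add(SSSZ, SSZ))))
  [5] S(S(S(S(add(SSZ, SSZ)))))
  [6] S(S(S(S(S(add(SZ, SSZ))))))
  [7] S(S(S(S(S(S(add(Z, SSZ)))))))
  [8] S^8(Z)

Term B:
  start: add(mul(SZ, Z), add(S^4(Z), SZ))
  [1] add(add(Z, mul(Z, Z)), add(S^4(Z), SZ))
  [2] add(mul(Z, Z), add(S^4(Z), SZ))
  [3] add(Z, add(S^4(Z), SZ))
  [4] add(S^4(Z), SZ)
  [5] S(add(SSSZ, SZ))
  [6] S(S(add(SSZ, SZ)))
  [7] S(S(S(add(SZ, SZ))))
  [8] S(S(S(S(add(Z, SZ)))))
  [9] S^5(Z)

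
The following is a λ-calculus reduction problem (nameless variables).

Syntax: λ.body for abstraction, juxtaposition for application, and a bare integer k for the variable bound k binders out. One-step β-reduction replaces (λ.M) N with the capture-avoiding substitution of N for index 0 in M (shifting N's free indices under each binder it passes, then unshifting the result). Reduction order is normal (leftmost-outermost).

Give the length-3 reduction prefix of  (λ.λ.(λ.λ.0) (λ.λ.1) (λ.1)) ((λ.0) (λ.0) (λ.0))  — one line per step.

  start: (λ.λ.(λ.λ.0) (λ.λ.1) (λ.1)) ((λ.0) (λ.0) (λ.0))
  step 1: λ.(λ.λ.0) (λ.λ.1) (λ.1)
  step 2: λ.(λ.0) (λ.1)
  step 3: λ.λ.1

Answer: after 3 steps: λ.λ.1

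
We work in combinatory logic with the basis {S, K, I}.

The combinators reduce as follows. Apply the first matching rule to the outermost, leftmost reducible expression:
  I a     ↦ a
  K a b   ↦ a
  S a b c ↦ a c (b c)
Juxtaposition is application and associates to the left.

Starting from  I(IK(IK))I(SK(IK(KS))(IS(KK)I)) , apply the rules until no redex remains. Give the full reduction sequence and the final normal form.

Answer: normal form = K(S(KK)I)  (in 7 steps)

Reduction:
  start: I(IK(IK))I(SK(IK(KS))(IS(KK)I))
  →1  IK(IK)I(SK(IK(KS))(IS(KK)I))
  →2  K(IK)I(SK(IK(KS))(IS(KK)I))
  →3  IK(SK(IK(KS))(IS(KK)I))
  →4  K(SK(IK(KS))(IS(KK)I))
  →5  K(K(IS(KK)I)(IK(KS)(IS(KK)I)))
  →6  K(IS(KK)I)
  →7  K(S(KK)I)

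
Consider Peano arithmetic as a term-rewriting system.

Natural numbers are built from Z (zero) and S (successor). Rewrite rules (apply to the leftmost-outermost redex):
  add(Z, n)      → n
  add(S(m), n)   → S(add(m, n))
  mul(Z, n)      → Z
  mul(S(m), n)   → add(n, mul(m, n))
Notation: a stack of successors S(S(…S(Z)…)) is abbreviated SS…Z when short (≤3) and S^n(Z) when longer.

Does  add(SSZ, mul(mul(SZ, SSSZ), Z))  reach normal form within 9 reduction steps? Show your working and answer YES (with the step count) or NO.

  start: add(SSZ, mul(mul(SZ, SSSZ), Z))
  step 1: S(add(SZ, mul(mul(SZ, SSSZ), Z)))
  step 2: S(S(add(Z, mul(mul(SZ, SSSZ), Z))))
  step 3: S(S(mul(mul(SZ, SSSZ), Z)))
  step 4: S(S(mul(add(SSSZ, mul(Z, SSSZ)), Z)))
  step 5: S(S(mul(S(add(SSZ, mul(Z, SSSZ))), Z)))
  step 6: S(S(add(Z, mul(add(SSZ, mul(Z, SSSZ)), Z))))
  step 7: S(S(mul(add(SSZ, mul(Z, SSSZ)), Z)))
  step 8: S(S(mul(S(add(SZ, mul(Z, SSSZ))), Z)))
  step 9: S(S(add(Z, mul(add(SZ, mul(Z, SSSZ)), Z))))

Answer: NO — after 9 steps the term is S(S(add(Z, mul(add(SZ, mul(Z, SSSZ)), Z)))), not yet normal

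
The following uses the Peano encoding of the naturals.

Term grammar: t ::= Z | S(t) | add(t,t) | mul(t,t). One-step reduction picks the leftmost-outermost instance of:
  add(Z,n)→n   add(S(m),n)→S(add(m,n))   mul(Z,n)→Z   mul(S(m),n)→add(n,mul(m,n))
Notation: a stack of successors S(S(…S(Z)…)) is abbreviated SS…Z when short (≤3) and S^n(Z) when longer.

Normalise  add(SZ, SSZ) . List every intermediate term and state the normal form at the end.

  start: add(SZ, SSZ)
  [1] S(add(Z, SSZ))
  [2] SSSZ

Answer: normal form = SSSZ  (in 2 steps)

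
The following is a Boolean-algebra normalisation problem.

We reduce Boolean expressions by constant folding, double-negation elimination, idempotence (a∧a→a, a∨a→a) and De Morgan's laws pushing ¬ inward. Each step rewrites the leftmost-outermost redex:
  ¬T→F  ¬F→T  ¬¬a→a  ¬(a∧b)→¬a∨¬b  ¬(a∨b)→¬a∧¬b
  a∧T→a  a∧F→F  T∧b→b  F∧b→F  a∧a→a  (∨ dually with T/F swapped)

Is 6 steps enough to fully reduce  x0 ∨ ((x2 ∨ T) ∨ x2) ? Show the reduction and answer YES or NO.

  start: x0 ∨ ((x2 ∨ T) ∨ x2)
  →1  x0 ∨ (T ∨ x2)
  →2  x0 ∨ T
  →3  T

Answer: YES — reaches normal form T in 3 ≤ 6 steps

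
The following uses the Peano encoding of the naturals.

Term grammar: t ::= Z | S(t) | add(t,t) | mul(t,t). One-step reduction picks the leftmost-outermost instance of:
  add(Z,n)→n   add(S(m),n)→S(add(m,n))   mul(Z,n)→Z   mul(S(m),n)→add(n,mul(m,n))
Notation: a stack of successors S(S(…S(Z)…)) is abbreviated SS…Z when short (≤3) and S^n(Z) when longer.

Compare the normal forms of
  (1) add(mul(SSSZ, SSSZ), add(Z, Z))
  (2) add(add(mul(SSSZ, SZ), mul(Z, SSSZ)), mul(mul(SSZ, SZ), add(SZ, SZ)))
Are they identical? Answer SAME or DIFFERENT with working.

Term A:
  start: add(mul(SSSZ, SSSZ), add(Z, Z))
  [1] add(add(SSSZ, mul(SSZ, SSSZ)), add(Z, Z))
  [2] add(S(add(SSZ, mul(SSZ, SSSZ))), add(Z, Z))
  [3] S(add(add(SSZ, mul(SSZ, SSSZ)), add(Z, Z)))
  [4] S(add(S(add(SZ, mul(SSZ, SSSZ))), add(Z, Z)))
  [5] S(S(add(add(SZ, mul(SSZ, SSSZ)), add(Z, Z))))
  [6] S(S(add(S(add(Z, mul(SSZ, SSSZ))), add(Z, Z))))
  [7] S(S(S(add(add(Z, mul(SSZ, SSSZ)), add(Z, Z)))))
  [8] S(S(S(add(mul(SSZ, SSSZ), add(Z, Z)))))
  [9] S(S(S(add(add(SSSZ, mul(SZ, SSSZ)), add(Z, Z)))))
  [10] S(S(S(add(S(add(SSZ, mul(SZ, SSSZ))), add(Z, Z)))))
  [11] S(S(S(S(add(add(SSZ, mul(SZ, SSSZ)), add(Z, Z))))))
  [12] S(S(S(S(add(S(add(SZ, mul(SZ, SSSZ))), add(Z, Z))))))
  [13] S(S(S(S(S(add(add(SZ, mul(SZ, SSSZ)), add(Z, Z)))))))
  [14] S(S(S(S(S(add(S(add(Z, mul(SZ, SSSZ))), add(Z, Z)))))))
  [15] S(S(S(S(S(S(add(add(Z, mul(SZ, SSSZ)), add(Z, Z))))))))
  [16] S(S(S(S(S(S(add(mul(SZ, SSSZ), add(Z, Z))))))))
  [17] S(S(S(S(S(S(add(add(SSSZ, mul(Z, SSSZ)), add(Z, Z))))))))
  [18] S(S(S(S(S(S(add(S(add(SSZ, mul(Z, SSSZ))), add(Z, Z))))))))
  [19] S(S(S(S(S(S(S(add(add(SSZ, mul(Z, SSSZ)), add(Z, Z)))))))))
  [20] S(S(S(S(S(S(S(add(S(add(SZ, mul(Z, SSSZ))), add(Z, Z)))))))))
  [21] S(S(S(S(S(S(S(S(add(add(SZ, mul(Z, SSSZ)), add(Z, Z))))))))))
  [22] S(S(S(S(S(S(S(S(add(S(add(Z, mul(Z, SSSZ))), add(Z, Z))))))))))
  [23] S(S(S(S(S(S(S(S(S(add(add(Z, mul(Z, SSSZ)), add(Z, Z)))))))))))
  [24] S(S(S(S(S(S(S(S(S(add(mul(Z, SSSZ), add(Z, Z)))))))))))
  [25] S(S(S(S(S(S(S(S(S(add(Z, add(Z, Z)))))))))))
  [26] S(S(S(S(S(S(S(S(S(add(Z, Z))))))))))
  [27] S^9(Z)

Term B:
  start: add(add(mul(SSSZ, SZ), mul(Z, SSSZ)), mul(mul(SSZ, SZ), add(SZ, SZ)))
  [1] add(add(add(SZ, mul(SSZ, SZ)), mul(Z, SSSZ)), mul(mul(SSZ, SZ), add(SZ, SZ)))
  [2] add(add(S(add(Z, mul(SSZ, SZ))), mul(Z, SSSZ)), mul(mul(SSZ, SZ), add(SZ, SZ)))
  [3] add(S(add(add(Z, mul(SSZ, SZ)), mul(Z, SSSZ))), mul(mul(SSZ, SZ), add(SZ, SZ)))
  [4] S(add(add(add(Z, mul(SSZ, SZ)), mul(Z, SSSZ)), mul(mul(SSZ, SZ), add(SZ, SZ))))
  [5] S(add(add(mul(SSZ, SZ), mul(Z, SSSZ)), mul(mul(SSZ, SZ), add(SZ, SZ))))
  [6] S(add(add(add(SZ, mul(SZ, SZ)), mul(Z, SSSZ)), mul(mul(SSZ, SZ), add(SZ, SZ))))
  [7] S(add(add(S(add(Z, mul(SZ, SZ))), mul(Z, SSSZ)), mul(mul(SSZ, SZ), add(SZ, SZ))))
  [8] S(add(S(add(add(Z, mul(SZ, SZ)), mul(Z, SSSZ))), mul(mul(SSZ, SZ), add(SZ, SZ))))
  [9] S(S(add(add(add(Z, mul(SZ, SZ)), mul(Z, SSSZ)), mul(mul(SSZ, SZ), add(SZ, SZ)))))
  [10] S(S(add(add(mul(SZ, SZ), mul(Z, SSSZ)), mul(mul(SSZ, SZ), add(SZ, SZ)))))
  [11] S(S(add(add(add(SZ, mul(Z, SZ)), mul(Z, SSSZ)), mul(mul(SSZ, SZ), add(SZ, SZ)))))
  [12] S(S(add(add(S(add(Z, mul(Z, SZ))), mul(Z, SSSZ)), mul(mul(SSZ, SZ), add(SZ, SZ)))))
  [13] S(S(add(S(add(add(Z, mul(Z, SZ)), mul(Z, SSSZ))), mul(mul(SSZ, SZ), add(SZ, SZ)))))
  [14] S(S(S(add(add(add(Z, mul(Z, SZ)), mul(Z, SSSZ)), mul(mul(SSZ, SZ), add(SZ, SZ))))))
  [15] S(S(S(add(add(mul(Z, SZ), mul(Z, SSSZ)), mul(mul(SSZ, SZ), add(SZ, SZ))))))
  [16] S(S(S(add(add(Z, mul(Z, SSSZ)), mul(mul(SSZ, SZ), add(SZ, SZ))))))
  [17] S(S(S(add(mul(Z, SSSZ), mul(mul(SSZ, SZ), add(SZ, SZ))))))
  [18] S(S(S(add(Z, mul(mul(SSZ, SZ), add(SZ, SZ))))))
  [19] S(S(S(mul(mul(SSZ, SZ), add(SZ, SZ)))))
  [20] S(S(S(mul(add(SZ, mul(SZ, SZ)), add(SZ, SZ)))))
  [21] S(S(S(mul(S(add(Z, mul(SZ, SZ))), add(SZ, SZ)))))
  [22] S(S(S(add(add(SZ, SZ), mul(add(Z, mul(SZ, SZ)), add(SZ, SZ))))))
  [23] S(S(S(add(S(add(Z, SZ)), mul(add(Z, mul(SZ, SZ)), add(SZ, SZ))))))
  [24] S(S(S(S(add(add(Z, SZ), mul(add(Z, mul(SZ, SZ)), add(SZ, SZ)))))))
  [25] S(S(S(S(add(SZ, mul(add(Z, mul(SZ, SZ)), add(SZ, SZ)))))))
  [26] S(S(S(S(S(add(Z, mul(add(Z, mul(SZ, SZ)), add(SZ, SZ))))))))
  [27] S(S(S(S(S(mul(add(Z, mul(SZ, SZ)), add(SZ, SZ)))))))
  [28] S(S(S(S(S(mul(mul(SZ, SZ), add(SZ, SZ)))))))
  [29] S(S(S(S(S(mul(add(SZ, mul(Z, SZ)), add(SZ, SZ)))))))
  [30] S(S(S(S(S(mul(S(add(Z, mul(Z, SZ))), add(SZ, SZ)))))))
  [31] S(S(S(S(S(add(add(SZ, SZ), mul(add(Z, mul(Z, SZ)), add(SZ, SZ))))))))
  [32] S(S(S(S(S(add(S(add(Z, SZ)), mul(add(Z, mul(Z, SZ)), add(SZ, SZ))))))))
  [33] S(S(S(S(S(S(add(add(Z, SZ), mul(add(Z, mul(Z, SZ)), add(SZ, SZ)))))))))
  [34] S(S(S(S(S(S(add(SZ, mul(add(Z, mul(Z, SZ)), add(SZ, SZ)))))))))
  [35] S(S(S(S(S(S(S(add(Z, mul(add(Z, mul(Z, SZ)), add(SZ, SZ))))))))))
  [36] S(S(S(S(S(S(S(mul(add(Z, mul(Z, SZ)), add(SZ, SZ)))))))))
  [37] S(S(S(S(S(S(S(mul(mul(Z, SZ), add(SZ, SZ)))))))))
  [38] S(S(S(S(S(S(S(mul(Z, add(SZ, SZ)))))))))
  [39] S^7(Z)

Answer: DIFFERENT — A ⇓ S^9(Z), B ⇓ S^7(Z)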